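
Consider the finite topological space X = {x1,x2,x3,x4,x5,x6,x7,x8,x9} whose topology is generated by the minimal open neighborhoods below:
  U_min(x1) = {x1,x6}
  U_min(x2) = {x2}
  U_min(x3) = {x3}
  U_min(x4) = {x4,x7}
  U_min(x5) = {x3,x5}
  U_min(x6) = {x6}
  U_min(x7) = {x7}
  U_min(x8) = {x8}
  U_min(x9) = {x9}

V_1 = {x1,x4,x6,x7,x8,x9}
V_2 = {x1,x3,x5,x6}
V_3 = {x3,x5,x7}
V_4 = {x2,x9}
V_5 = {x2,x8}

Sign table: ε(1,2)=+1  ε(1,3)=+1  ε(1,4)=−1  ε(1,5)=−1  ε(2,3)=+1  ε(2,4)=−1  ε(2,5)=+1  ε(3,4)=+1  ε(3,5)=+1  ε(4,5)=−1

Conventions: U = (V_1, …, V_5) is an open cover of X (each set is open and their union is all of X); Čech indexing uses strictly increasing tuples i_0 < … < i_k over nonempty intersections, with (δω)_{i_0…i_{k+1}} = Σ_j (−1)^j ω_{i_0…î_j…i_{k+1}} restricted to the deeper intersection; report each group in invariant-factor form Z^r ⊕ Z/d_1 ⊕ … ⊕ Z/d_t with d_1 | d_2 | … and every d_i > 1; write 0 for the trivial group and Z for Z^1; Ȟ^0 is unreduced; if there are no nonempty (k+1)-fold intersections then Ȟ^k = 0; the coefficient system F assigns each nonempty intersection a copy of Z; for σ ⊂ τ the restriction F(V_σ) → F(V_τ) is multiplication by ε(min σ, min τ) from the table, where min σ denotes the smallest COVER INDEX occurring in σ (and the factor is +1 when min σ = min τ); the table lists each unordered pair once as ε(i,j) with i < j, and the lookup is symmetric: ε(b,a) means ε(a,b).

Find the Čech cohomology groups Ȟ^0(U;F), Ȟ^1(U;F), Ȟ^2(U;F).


nerve of the cover:
  V12={x1,x6} V13={x7} V14={x9} V15={x8} V23={x3,x5} V45={x2}
C dims 5,6; δ0: rk 5, SNF 1^4·2
Ȟ^0 = (5 − 5) − 0 = 0, so Ȟ^0 ≅ 0
Ȟ^1 = (6 − 0) − 5 = 1 plus torsion [2], so Ȟ^1 ≅ Z ⊕ Z/2
Ȟ^2 = (0 − 0) − 0 = 0, so Ȟ^2 ≅ 0

Ȟ^0 = 0,  Ȟ^1 = Z ⊕ Z/2,  Ȟ^2 = 0


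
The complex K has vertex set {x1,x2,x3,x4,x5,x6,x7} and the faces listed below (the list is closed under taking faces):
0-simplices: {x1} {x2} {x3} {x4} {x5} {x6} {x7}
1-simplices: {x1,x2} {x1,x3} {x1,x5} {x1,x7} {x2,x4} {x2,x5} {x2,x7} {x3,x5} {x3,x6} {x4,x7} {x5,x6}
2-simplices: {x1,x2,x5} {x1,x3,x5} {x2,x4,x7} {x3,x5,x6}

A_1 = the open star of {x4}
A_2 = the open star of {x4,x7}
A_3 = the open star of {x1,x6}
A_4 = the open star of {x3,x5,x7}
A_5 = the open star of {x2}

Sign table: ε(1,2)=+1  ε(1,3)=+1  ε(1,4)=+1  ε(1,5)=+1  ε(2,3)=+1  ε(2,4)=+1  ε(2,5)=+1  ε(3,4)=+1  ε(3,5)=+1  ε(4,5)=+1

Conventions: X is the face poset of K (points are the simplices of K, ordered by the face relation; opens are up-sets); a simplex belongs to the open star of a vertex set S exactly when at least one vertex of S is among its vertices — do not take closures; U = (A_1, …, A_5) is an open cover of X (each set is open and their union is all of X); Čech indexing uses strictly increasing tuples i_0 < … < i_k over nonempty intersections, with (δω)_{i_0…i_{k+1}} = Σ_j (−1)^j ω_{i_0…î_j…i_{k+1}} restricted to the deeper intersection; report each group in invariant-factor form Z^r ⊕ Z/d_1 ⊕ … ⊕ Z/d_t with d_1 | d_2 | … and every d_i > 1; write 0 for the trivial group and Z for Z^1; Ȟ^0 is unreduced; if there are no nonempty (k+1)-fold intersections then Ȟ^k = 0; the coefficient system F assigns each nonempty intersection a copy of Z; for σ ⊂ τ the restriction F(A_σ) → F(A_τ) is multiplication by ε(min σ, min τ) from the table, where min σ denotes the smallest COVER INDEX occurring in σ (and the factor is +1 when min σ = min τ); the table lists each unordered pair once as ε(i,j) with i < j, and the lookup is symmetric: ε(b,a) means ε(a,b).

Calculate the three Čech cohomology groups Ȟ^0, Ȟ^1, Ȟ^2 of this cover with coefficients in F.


nerve simplices:
  A1={{x4},{x2,x4},{x4,x7},{x2,x4,x7}} A2={{x4},{x7},{x1,x7},{x2,x4},{x2,x7},{x4,x7},{x2,x4,x7}} A3={{x1},{x6},{x1,x2},{x1,x3},{x1,x5},{x1,x7},{x3,x6},{x5,x6},{x1,x2,x5},{x1,x3,x5},{x3,x5,x6}} A4={{x3},{x5},{x7},{x1,x3},{x1,x5},{x1,x7},{x2,x5},{x2,x7},{x3,x5},{x3,x6},{x4,x7},{x5,x6},{x1,x2,x5},{x1,x3,x5},{x2,x4,x7},{x3,x5,x6}} A5={{x2},{x1,x2},{x2,x4},{x2,x5},{x2,x7},{x1,x2,x5},{x2,x4,x7}}
  A12={{x4},{x2,x4},{x4,x7},{x2,x4,x7}} A14={{x4,x7},{x2,x4,x7}} A15={{x2,x4},{x2,x4,x7}} A23={{x1,x7}} A24={{x7},{x1,x7},{x2,x7},{x4,x7},{x2,x4,x7}} A25={{x2,x4},{x2,x7},{x2,x4,x7}} A34={{x1,x3},{x1,x5},{x1,x7},{x3,x6},{x5,x6},{x1,x2,x5},{x1,x3,x5},{x3,x5,x6}} A35={{x1,x2},{x1,x2,x5}} A45={{x2,x5},{x2,x7},{x1,x2,x5},{x2,x4,x7}}
  A124={{x4,x7},{x2,x4,x7}} A125={{x2,x4},{x2,x4,x7}} A145={{x2,x4,x7}} A234={{x1,x7}} A245={{x2,x7},{x2,x4,x7}} A345={{x1,x2,x5}}
  A1245={{x2,x4,x7}}
C dims 5,9,6,1; δ0: rk 4, SNF 1^4; δ1: rk 5, SNF 1^5; δ2: rk 1, SNF 1^1
degree 0: 5−4−0 = 1 → Ȟ^0 ≅ Z
degree 1: 9−5−4 = 0 → Ȟ^1 ≅ 0
degree 2: 6−1−5 = 0 → Ȟ^2 ≅ 0

Ȟ^0 = Z, Ȟ^1 = 0 and Ȟ^2 = 0


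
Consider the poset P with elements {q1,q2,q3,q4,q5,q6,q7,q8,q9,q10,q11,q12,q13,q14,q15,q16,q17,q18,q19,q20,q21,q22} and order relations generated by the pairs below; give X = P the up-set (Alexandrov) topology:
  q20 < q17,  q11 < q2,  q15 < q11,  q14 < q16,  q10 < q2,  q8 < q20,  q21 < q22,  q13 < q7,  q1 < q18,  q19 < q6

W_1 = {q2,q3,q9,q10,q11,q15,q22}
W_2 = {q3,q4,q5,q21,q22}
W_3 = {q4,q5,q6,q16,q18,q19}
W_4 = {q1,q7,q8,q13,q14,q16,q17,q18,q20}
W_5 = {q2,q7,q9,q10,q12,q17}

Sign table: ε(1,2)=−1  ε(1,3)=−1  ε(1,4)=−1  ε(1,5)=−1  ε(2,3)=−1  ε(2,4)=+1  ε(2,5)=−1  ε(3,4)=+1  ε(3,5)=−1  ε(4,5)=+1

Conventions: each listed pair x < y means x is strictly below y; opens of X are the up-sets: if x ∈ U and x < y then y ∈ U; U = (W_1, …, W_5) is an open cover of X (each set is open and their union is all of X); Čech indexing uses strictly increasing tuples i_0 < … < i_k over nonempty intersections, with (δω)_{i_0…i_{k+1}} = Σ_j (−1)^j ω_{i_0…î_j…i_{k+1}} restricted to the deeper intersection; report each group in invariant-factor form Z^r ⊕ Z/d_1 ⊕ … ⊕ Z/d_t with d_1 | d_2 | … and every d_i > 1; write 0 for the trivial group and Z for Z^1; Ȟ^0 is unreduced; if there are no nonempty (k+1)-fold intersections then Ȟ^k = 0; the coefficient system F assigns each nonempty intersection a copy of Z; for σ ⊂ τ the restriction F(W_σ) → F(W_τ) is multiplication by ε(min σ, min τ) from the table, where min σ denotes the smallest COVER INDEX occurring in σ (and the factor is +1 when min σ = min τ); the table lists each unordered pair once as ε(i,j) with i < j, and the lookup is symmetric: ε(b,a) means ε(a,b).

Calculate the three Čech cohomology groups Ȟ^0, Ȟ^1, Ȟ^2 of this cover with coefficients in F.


Ȟ^0(U;F) ≅ 0,  Ȟ^1(U;F) ≅ Z/2,  Ȟ^2(U;F) ≅ 0

nonempty overlaps:
  W12={q3,q22} W15={q2,q9,q10} W23={q4,q5} W34={q16,q18} W45={q7,q17}
C dims 5,5; δ0: rk 5, SNF 1^4·2
degree 0: 5−5−0 = 0 → Ȟ^0 ≅ 0
degree 1: 5−0−5 = 0 plus torsion [2] → Ȟ^1 ≅ Z/2
degree 2: 0−0−0 = 0 → Ȟ^2 ≅ 0


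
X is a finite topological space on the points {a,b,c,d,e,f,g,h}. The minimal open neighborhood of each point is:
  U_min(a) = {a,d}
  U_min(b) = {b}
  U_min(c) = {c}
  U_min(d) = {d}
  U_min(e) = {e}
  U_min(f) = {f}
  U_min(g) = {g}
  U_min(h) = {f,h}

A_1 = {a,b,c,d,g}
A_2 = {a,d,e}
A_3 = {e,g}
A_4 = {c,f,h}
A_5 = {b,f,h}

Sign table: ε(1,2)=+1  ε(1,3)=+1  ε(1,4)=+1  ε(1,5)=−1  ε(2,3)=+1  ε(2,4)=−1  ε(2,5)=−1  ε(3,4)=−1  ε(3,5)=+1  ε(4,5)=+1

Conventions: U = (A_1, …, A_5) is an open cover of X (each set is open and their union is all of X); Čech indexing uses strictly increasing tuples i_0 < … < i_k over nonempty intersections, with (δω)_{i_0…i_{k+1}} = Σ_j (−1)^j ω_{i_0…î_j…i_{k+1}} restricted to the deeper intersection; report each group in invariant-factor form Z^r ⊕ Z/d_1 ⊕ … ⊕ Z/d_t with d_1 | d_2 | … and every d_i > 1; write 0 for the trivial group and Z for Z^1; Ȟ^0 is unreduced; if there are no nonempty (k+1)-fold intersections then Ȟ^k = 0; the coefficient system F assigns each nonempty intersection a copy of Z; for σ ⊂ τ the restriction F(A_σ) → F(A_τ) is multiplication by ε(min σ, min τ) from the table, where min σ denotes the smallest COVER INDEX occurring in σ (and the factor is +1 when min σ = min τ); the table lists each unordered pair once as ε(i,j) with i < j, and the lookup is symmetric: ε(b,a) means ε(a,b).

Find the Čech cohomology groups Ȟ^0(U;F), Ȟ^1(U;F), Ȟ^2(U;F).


nerve of the cover:
  A12={a,d} A13={g} A14={c} A15={b} A23={e} A45={f,h}
C dims 5,6; δ0: rk 5, SNF 1^4·2
Ȟ^0 = (5 − 5) − 0 = 0, so Ȟ^0 ≅ 0
Ȟ^1 = (6 − 0) − 5 = 1 plus torsion [2], so Ȟ^1 ≅ Z ⊕ Z/2
Ȟ^2 = (0 − 0) − 0 = 0, so Ȟ^2 ≅ 0

Ȟ^0 = 0; Ȟ^1 = Z ⊕ Z/2; Ȟ^2 = 0


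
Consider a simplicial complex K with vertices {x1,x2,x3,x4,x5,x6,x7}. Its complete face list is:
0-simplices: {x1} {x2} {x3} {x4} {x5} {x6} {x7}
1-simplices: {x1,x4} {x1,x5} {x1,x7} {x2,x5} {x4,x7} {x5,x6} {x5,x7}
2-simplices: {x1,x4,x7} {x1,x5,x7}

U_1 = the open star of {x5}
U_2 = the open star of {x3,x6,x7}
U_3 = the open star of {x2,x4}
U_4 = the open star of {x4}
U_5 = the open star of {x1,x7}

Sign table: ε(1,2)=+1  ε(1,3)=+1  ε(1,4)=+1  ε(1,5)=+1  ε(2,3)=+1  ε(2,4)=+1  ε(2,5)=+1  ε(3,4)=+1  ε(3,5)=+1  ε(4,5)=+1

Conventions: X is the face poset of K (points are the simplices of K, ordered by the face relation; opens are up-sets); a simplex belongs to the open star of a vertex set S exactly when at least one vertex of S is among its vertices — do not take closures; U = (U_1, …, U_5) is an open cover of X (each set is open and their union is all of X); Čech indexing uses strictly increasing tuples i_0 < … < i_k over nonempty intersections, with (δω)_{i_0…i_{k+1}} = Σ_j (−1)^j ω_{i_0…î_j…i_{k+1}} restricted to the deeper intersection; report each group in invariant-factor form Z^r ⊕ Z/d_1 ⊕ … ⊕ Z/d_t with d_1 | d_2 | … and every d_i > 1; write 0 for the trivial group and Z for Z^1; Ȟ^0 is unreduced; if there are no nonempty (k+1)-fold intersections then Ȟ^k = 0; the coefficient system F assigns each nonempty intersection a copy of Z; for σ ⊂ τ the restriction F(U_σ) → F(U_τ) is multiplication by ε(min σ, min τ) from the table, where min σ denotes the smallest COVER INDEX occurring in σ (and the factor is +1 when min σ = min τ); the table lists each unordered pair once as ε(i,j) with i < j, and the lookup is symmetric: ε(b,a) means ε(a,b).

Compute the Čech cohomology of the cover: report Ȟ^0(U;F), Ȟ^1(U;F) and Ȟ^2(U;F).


nonempty overlaps:
  U1={{x5},{x1,x5},{x2,x5},{x5,x6},{x5,x7},{x1,x5,x7}} U2={{x3},{x6},{x7},{x1,x7},{x4,x7},{x5,x6},{x5,x7},{x1,x4,x7},{x1,x5,x7}} U3={{x2},{x4},{x1,x4},{x2,x5},{x4,x7},{x1,x4,x7}} U4={{x4},{x1,x4},{x4,x7},{x1,x4,x7}} U5={{x1},{x7},{x1,x4},{x1,x5},{x1,x7},{x4,x7},{x5,x7},{x1,x4,x7},{x1,x5,x7}}
  U12={{x5,x6},{x5,x7},{x1,x5,x7}} U13={{x2,x5}} U15={{x1,x5},{x5,x7},{x1,x5,x7}} U23={{x4,x7},{x1,x4,x7}} U24={{x4,x7},{x1,x4,x7}} U25={{x7},{x1,x7},{x4,x7},{x5,x7},{x1,x4,x7},{x1,x5,x7}} U34={{x4},{x1,x4},{x4,x7},{x1,x4,x7}} U35={{x1,x4},{x4,x7},{x1,x4,x7}} U45={{x1,x4},{x4,x7},{x1,x4,x7}}
  U125={{x5,x7},{x1,x5,x7}} U234={{x4,x7},{x1,x4,x7}} U235={{x4,x7},{x1,x4,x7}} U245={{x4,x7},{x1,x4,x7}} U345={{x1,x4},{x4,x7},{x1,x4,x7}}
  U2345={{x4,x7},{x1,x4,x7}}
C dims 5,9,5,1; δ0: rk 4, SNF 1^4; δ1: rk 4, SNF 1^4; δ2: rk 1, SNF 1^1
degree 0: 5−4−0 = 1 → Ȟ^0 ≅ Z
degree 1: 9−4−4 = 1 → Ȟ^1 ≅ Z
degree 2: 5−1−4 = 0 → Ȟ^2 ≅ 0

Ȟ^0(U;F) ≅ Z,  Ȟ^1(U;F) ≅ Z,  Ȟ^2(U;F) ≅ 0


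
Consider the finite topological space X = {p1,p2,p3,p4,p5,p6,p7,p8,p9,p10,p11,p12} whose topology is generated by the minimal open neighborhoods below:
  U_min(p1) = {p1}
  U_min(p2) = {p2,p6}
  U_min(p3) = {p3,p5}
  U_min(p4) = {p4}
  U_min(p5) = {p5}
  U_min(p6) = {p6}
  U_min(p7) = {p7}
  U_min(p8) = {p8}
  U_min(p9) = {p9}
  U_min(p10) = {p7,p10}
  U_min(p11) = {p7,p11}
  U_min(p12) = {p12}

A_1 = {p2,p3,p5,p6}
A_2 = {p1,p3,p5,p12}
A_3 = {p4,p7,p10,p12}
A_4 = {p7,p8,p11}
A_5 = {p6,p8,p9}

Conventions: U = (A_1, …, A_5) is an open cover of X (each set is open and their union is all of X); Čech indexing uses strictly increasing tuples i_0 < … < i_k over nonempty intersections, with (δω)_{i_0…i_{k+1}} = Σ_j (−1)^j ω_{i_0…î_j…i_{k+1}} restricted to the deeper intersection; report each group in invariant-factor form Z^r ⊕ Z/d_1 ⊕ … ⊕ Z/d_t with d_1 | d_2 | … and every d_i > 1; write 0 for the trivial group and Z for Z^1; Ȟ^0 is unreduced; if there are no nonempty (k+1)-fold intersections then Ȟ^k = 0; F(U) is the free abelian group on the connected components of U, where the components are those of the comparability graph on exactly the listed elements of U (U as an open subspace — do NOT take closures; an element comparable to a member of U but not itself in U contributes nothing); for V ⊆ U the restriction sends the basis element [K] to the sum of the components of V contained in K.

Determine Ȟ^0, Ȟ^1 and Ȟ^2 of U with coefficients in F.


nerve simplices:
  A12={p3,p5} A15={p6} A23={p12} A34={p7} A45={p8}
components per intersection:
  A1: {p2,p6} {p3,p5}
  A2: {p1} {p3,p5} {p12}
  A3: {p4} {p7,p10} {p12}
  A4: {p7,p11} {p8}
  A5: {p6} {p8} {p9}
  A12: {p3,p5}
  A15: {p6}
  A23: {p12}
  A34: {p7}
  A45: {p8}
C dims 13,5; δ0: rk 5, SNF 1^5
degree 0: 13−5−0 = 8 → Ȟ^0 ≅ Z^8
degree 1: 5−0−5 = 0 → Ȟ^1 ≅ 0
degree 2: 0−0−0 = 0 → Ȟ^2 ≅ 0

Ȟ^0(U;F) ≅ Z^8; Ȟ^1(U;F) ≅ 0; Ȟ^2(U;F) ≅ 0


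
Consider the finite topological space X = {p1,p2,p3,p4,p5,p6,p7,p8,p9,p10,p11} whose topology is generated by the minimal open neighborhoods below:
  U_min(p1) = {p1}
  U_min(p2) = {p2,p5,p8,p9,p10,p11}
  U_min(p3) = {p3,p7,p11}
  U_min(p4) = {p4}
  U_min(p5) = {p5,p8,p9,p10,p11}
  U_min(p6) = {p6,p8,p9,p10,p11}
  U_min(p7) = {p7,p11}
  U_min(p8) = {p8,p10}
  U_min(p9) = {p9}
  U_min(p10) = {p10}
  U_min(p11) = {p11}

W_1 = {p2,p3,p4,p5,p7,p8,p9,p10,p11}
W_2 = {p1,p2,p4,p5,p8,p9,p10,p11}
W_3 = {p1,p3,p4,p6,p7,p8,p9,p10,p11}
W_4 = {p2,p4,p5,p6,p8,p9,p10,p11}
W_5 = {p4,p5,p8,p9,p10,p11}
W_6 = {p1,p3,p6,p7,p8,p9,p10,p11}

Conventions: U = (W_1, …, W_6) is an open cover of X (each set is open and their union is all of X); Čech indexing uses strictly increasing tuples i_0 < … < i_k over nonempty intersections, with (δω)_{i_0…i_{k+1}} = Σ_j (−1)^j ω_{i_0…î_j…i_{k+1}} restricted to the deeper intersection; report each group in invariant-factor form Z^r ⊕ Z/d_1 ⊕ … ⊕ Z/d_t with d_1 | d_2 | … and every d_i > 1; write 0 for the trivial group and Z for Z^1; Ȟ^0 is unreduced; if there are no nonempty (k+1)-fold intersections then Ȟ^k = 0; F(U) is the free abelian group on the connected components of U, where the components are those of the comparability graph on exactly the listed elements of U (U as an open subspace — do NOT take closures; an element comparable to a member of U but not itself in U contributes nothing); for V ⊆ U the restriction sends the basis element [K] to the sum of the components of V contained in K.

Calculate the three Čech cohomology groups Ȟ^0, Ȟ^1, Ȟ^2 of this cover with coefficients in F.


nonempty overlaps:
  W12={p2,p4,p5,p8,p9,p10,p11} W13={p3,p4,p7,p8,p9,p10,p11} W14={p2,p4,p5,p8,p9,p10,p11} W15={p4,p5,p8,p9,p10,p11} W16={p3,p7,p8,p9,p10,p11} W23={p1,p4,p8,p9,p10,p11} W24={p2,p4,p5,p8,p9,p10,p11} W25={p4,p5,p8,p9,p10,p11} W26={p1,p8,p9,p10,p11} W34={p4,p6,p8,p9,p10,p11} W35={p4,p8,p9,p10,p11} W36={p1,p3,p6,p7,p8,p9,p10,p11} W45={p4,p5,p8,p9,p10,p11} W46={p6,p8,p9,p10,p11} W56={p8,p9,p10,p11}
  W123={p4,p8,p9,p10,p11} W124={p2,p4,p5,p8,p9,p10,p11} W125={p4,p5,p8,p9,p10,p11} W126={p8,p9,p10,p11} W134={p4,p8,p9,p10,p11} W135={p4,p8,p9,p10,p11} W136={p3,p7,p8,p9,p10,p11} W145={p4,p5,p8,p9,p10,p11} W146={p8,p9,p10,p11} W156={p8,p9,p10,p11} W234={p4,p8,p9,p10,p11} W235={p4,p8,p9,p10,p11} W236={p1,p8,p9,p10,p11} W245={p4,p5,p8,p9,p10,p11} W246={p8,p9,p10,p11} W256={p8,p9,p10,p11} W345={p4,p8,p9,p10,p11} W346={p6,p8,p9,p10,p11} W356={p8,p9,p10,p11} W456={p8,p9,p10,p11}
  W1234={p4,p8,p9,p10,p11} W1235={p4,p8,p9,p10,p11} W1236={p8,p9,p10,p11} W1245={p4,p5,p8,p9,p10,p11} W1246={p8,p9,p10,p11} W1256={p8,p9,p10,p11} W1345={p4,p8,p9,p10,p11} W1346={p8,p9,p10,p11} W1356={p8,p9,p10,p11} W1456={p8,p9,p10,p11} W2345={p4,p8,p9,p10,p11} W2346={p8,p9,p10,p11} W2356={p8,p9,p10,p11} W2456={p8,p9,p10,p11} W3456={p8,p9,p10,p11}
  W12345={p4,p8,p9,p10,p11} W12346={p8,p9,p10,p11} W12356={p8,p9,p10,p11} W12456={p8,p9,p10,p11} W13456={p8,p9,p10,p11} W23456={p8,p9,p10,p11}
  W123456={p8,p9,p10,p11}
components per intersection:
  W1: {p2,p3,p5,p7,p8,p9,p10,p11} {p4}
  W2: {p1} {p2,p5,p8,p9,p10,p11} {p4}
  W3: {p1} {p3,p6,p7,p8,p9,p10,p11} {p4}
  W4: {p2,p5,p6,p8,p9,p10,p11} {p4}
  W5: {p4} {p5,p8,p9,p10,p11}
  W6: {p1} {p3,p6,p7,p8,p9,p10,p11}
  W12: {p2,p5,p8,p9,p10,p11} {p4}
  W13: {p3,p7,p11} {p4} {p8,p10} {p9}
  W14: {p2,p5,p8,p9,p10,p11} {p4}
  W15: {p4} {p5,p8,p9,p10,p11}
  W16: {p3,p7,p11} {p8,p10} {p9}
  W23: {p1} {p4} {p8,p10} {p9} {p11}
  W24: {p2,p5,p8,p9,p10,p11} {p4}
  W25: {p4} {p5,p8,p9,p10,p11}
  W26: {p1} {p8,p10} {p9} {p11}
  W34: {p4} {p6,p8,p9,p10,p11}
  W35: {p4} {p8,p10} {p9} {p11}
  W36: {p1} {p3,p6,p7,p8,p9,p10,p11}
  W45: {p4} {p5,p8,p9,p10,p11}
  W46: {p6,p8,p9,p10,p11}
  W56: {p8,p10} {p9} {p11}
  W123: {p4} {p8,p10} {p9} {p11}
  W124: {p2,p5,p8,p9,p10,p11} {p4}
  W125: {p4} {p5,p8,p9,p10,p11}
  W126: {p8,p10} {p9} {p11}
  W134: {p4} {p8,p10} {p9} {p11}
  W135: {p4} {p8,p10} {p9} {p11}
  W136: {p3,p7,p11} {p8,p10} {p9}
  W145: {p4} {p5,p8,p9,p10,p11}
  W146: {p8,p10} {p9} {p11}
  W156: {p8,p10} {p9} {p11}
  W234: {p4} {p8,p10} {p9} {p11}
  W235: {p4} {p8,p10} {p9} {p11}
  W236: {p1} {p8,p10} {p9} {p11}
  W245: {p4} {p5,p8,p9,p10,p11}
  W246: {p8,p10} {p9} {p11}
  W256: {p8,p10} {p9} {p11}
  W345: {p4} {p8,p10} {p9} {p11}
  W346: {p6,p8,p9,p10,p11}
  W356: {p8,p10} {p9} {p11}
  W456: {p8,p10} {p9} {p11}
  W1234: {p4} {p8,p10} {p9} {p11}
  W1235: {p4} {p8,p10} {p9} {p11}
  W1236: {p8,p10} {p9} {p11}
  W1245: {p4} {p5,p8,p9,p10,p11}
  W1246: {p8,p10} {p9} {p11}
  W1256: {p8,p10} {p9} {p11}
  W1345: {p4} {p8,p10} {p9} {p11}
  W1346: {p8,p10} {p9} {p11}
  W1356: {p8,p10} {p9} {p11}
  W1456: {p8,p10} {p9} {p11}
  W2345: {p4} {p8,p10} {p9} {p11}
  W2346: {p8,p10} {p9} {p11}
  W2356: {p8,p10} {p9} {p11}
  W2456: {p8,p10} {p9} {p11}
  W3456: {p8,p10} {p9} {p11}
  W12345: {p4} {p8,p10} {p9} {p11}
  W12346: {p8,p10} {p9} {p11}
  W12356: {p8,p10} {p9} {p11}
  W12456: {p8,p10} {p9} {p11}
  W13456: {p8,p10} {p9} {p11}
  W23456: {p8,p10} {p9} {p11}
  W123456: {p8,p10} {p9} {p11}
C dims 14,40,61,48; δ0: rk 11, SNF 1^11; δ1: rk 29, SNF 1^29; δ2: rk 32, SNF 1^32
degree 0: 14−11−0 = 3 → Ȟ^0 ≅ Z^3
degree 1: 40−29−11 = 0 → Ȟ^1 ≅ 0
degree 2: 61−32−29 = 0 → Ȟ^2 ≅ 0

Ȟ^0 ≅ Z^3,  Ȟ^1 ≅ 0,  Ȟ^2 ≅ 0


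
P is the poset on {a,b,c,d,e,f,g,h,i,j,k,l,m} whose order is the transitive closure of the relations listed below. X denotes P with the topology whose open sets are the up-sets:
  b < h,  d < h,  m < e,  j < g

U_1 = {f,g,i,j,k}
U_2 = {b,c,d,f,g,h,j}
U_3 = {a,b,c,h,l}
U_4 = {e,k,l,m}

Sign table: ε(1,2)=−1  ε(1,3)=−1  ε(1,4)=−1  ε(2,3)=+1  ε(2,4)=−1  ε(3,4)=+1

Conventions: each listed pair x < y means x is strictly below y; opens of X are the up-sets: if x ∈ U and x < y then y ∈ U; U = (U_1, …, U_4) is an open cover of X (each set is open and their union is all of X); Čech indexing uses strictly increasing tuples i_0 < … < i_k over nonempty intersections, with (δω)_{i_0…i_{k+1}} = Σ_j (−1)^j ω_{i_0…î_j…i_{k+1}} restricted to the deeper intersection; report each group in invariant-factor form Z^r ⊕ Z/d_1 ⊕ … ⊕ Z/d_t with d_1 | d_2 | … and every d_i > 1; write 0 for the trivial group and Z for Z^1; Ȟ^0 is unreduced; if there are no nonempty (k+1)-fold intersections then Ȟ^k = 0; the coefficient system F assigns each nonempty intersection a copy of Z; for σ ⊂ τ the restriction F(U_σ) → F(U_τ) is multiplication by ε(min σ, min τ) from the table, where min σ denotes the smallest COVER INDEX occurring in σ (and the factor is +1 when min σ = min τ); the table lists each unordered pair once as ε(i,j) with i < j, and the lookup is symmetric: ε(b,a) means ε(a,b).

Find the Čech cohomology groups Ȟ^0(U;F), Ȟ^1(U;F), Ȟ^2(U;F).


intersection data:
  U12={f,g,j} U14={k} U23={b,c,h} U34={l}
C dims 4,4; δ0: rk 3, SNF 1^3
Ȟ^0 = (4 − 3) − 0 = 1, so Ȟ^0 ≅ Z
Ȟ^1 = (4 − 0) − 3 = 1, so Ȟ^1 ≅ Z
Ȟ^2 = (0 − 0) − 0 = 0, so Ȟ^2 ≅ 0

Ȟ^0 ≅ Z, Ȟ^1 ≅ Z, Ȟ^2 ≅ 0


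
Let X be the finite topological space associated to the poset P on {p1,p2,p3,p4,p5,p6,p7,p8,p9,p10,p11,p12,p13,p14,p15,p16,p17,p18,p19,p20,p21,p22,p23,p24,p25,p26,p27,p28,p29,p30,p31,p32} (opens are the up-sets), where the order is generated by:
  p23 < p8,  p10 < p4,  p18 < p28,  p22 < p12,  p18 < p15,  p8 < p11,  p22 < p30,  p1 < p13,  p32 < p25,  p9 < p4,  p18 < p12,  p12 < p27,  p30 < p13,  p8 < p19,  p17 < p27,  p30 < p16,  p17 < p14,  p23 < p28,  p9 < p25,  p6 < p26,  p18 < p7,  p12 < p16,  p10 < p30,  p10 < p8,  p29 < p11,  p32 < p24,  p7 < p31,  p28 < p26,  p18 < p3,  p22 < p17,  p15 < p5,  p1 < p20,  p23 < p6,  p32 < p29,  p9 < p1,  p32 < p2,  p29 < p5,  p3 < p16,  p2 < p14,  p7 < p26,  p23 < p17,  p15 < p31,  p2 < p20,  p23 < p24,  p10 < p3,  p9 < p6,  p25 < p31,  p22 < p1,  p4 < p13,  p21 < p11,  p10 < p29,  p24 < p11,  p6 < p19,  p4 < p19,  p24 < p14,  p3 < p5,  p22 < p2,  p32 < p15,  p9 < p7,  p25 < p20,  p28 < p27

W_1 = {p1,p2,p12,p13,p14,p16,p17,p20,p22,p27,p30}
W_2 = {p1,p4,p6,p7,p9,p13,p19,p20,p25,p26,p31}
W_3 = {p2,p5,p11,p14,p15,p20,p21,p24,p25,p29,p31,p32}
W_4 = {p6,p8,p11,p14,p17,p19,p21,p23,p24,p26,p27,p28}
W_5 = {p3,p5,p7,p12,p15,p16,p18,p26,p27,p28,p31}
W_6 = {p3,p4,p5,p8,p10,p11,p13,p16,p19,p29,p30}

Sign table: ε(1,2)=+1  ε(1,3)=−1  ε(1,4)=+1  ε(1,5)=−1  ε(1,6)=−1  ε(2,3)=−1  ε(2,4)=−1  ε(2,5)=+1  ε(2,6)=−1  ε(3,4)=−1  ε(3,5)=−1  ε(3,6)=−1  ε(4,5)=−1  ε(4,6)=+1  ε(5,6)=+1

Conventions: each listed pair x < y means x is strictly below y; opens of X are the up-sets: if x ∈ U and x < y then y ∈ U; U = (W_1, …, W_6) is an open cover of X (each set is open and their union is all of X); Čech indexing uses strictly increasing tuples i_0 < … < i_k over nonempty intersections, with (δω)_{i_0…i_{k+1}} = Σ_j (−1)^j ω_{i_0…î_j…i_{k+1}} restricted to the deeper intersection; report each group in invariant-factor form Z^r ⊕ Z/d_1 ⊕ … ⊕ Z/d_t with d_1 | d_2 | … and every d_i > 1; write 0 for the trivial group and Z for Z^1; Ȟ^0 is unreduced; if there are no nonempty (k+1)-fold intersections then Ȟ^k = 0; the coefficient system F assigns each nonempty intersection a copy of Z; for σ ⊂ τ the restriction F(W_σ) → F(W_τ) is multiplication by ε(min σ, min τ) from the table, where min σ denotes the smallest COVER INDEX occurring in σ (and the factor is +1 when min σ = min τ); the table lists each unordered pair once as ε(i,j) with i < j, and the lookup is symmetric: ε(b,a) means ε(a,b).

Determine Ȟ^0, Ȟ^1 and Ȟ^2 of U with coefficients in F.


nerve simplices:
  W12={p1,p13,p20} W13={p2,p14,p20} W14={p14,p17,p27} W15={p12,p16,p27} W16={p13,p16,p30} W23={p20,p25,p31} W24={p6,p19,p26} W25={p7,p26,p31} W26={p4,p13,p19} W34={p11,p14,p21,p24} W35={p5,p15,p31} W36={p5,p11,p29} W45={p26,p27,p28} W46={p8,p11,p19} W56={p3,p5,p16}
  W123={p20} W126={p13} W134={p14} W145={p27} W156={p16} W235={p31} W245={p26} W246={p19} W346={p11} W356={p5}
C dims 6,15,10; δ0: rk 6, SNF 1^5·2; δ1: rk 9, SNF 1^9
degree 0: 6−6−0 = 0 → Ȟ^0 ≅ 0
degree 1: 15−9−6 = 0 plus torsion [2] → Ȟ^1 ≅ Z/2
degree 2: 10−0−9 = 1 → Ȟ^2 ≅ Z

Ȟ^0(U;F) ≅ 0, Ȟ^1(U;F) ≅ Z/2 and Ȟ^2(U;F) ≅ Z


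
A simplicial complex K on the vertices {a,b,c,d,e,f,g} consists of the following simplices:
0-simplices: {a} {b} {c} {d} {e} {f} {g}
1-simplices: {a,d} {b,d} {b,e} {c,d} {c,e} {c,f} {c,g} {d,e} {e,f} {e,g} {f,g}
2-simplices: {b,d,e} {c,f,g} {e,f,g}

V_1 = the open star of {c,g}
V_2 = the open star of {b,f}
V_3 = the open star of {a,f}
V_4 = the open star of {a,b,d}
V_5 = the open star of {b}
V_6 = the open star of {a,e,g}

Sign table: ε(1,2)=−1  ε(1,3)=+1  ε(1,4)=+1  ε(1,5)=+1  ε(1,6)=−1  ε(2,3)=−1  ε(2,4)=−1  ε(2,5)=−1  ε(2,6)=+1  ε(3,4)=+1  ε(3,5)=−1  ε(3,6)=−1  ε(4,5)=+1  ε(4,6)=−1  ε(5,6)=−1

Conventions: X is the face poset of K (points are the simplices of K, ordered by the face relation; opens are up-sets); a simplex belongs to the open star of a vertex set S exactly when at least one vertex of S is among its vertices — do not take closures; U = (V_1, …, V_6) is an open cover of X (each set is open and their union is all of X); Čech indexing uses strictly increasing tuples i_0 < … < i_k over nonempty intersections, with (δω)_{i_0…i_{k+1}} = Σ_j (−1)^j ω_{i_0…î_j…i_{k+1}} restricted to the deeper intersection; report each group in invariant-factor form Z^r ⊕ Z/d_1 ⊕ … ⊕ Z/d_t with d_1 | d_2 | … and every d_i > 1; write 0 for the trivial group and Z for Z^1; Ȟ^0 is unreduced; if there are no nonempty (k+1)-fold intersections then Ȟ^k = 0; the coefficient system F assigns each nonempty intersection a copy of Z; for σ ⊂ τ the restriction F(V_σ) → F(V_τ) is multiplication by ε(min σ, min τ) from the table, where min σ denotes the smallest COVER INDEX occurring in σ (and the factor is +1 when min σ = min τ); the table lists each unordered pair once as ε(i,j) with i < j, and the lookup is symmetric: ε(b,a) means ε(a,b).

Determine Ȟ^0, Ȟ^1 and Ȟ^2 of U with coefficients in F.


nerve simplices:
  V1={{c},{g},{c,d},{c,e},{c,f},{c,g},{e,g},{f,g},{c,f,g},{e,f,g}} V2={{b},{f},{b,d},{b,e},{c,f},{e,f},{f,g},{b,d,e},{c,f,g},{e,f,g}} V3={{a},{f},{a,d},{c,f},{e,f},{f,g},{c,f,g},{e,f,g}} V4={{a},{b},{d},{a,d},{b,d},{b,e},{c,d},{d,e},{b,d,e}} V5={{b},{b,d},{b,e},{b,d,e}} V6={{a},{e},{g},{a,d},{b,e},{c,e},{c,g},{d,e},{e,f},{e,g},{f,g},{b,d,e},{c,f,g},{e,f,g}}
  V12={{c,f},{f,g},{c,f,g},{e,f,g}} V13={{c,f},{f,g},{c,f,g},{e,f,g}} V14={{c,d}} V16={{g},{c,e},{c,g},{e,g},{f,g},{c,f,g},{e,f,g}} V23={{f},{c,f},{e,f},{f,g},{c,f,g},{e,f,g}} V24={{b},{b,d},{b,e},{b,d,e}} V25={{b},{b,d},{b,e},{b,d,e}} V26={{b,e},{e,f},{f,g},{b,d,e},{c,f,g},{e,f,g}} V34={{a},{a,d}} V36={{a},{a,d},{e,f},{f,g},{c,f,g},{e,f,g}} V45={{b},{b,d},{b,e},{b,d,e}} V46={{a},{a,d},{b,e},{d,e},{b,d,e}} V56={{b,e},{b,d,e}}
  V123={{c,f},{f,g},{c,f,g},{e,f,g}} V126={{f,g},{c,f,g},{e,f,g}} V136={{f,g},{c,f,g},{e,f,g}} V236={{e,f},{f,g},{c,f,g},{e,f,g}} V245={{b},{b,d},{b,e},{b,d,e}} V246={{b,e},{b,d,e}} V256={{b,e},{b,d,e}} V346={{a},{a,d}} V456={{b,e},{b,d,e}}
  V1236={{f,g},{c,f,g},{e,f,g}} V2456={{b,e},{b,d,e}}
C dims 6,13,9,2; δ0: rk 5, SNF 1^5; δ1: rk 7, SNF 1^7; δ2: rk 2, SNF 1^2
degree 0: 6−5−0 = 1 → Ȟ^0 ≅ Z
degree 1: 13−7−5 = 1 → Ȟ^1 ≅ Z
degree 2: 9−2−7 = 0 → Ȟ^2 ≅ 0

Ȟ^0(U;F) ≅ Z,  Ȟ^1(U;F) ≅ Z,  Ȟ^2(U;F) ≅ 0


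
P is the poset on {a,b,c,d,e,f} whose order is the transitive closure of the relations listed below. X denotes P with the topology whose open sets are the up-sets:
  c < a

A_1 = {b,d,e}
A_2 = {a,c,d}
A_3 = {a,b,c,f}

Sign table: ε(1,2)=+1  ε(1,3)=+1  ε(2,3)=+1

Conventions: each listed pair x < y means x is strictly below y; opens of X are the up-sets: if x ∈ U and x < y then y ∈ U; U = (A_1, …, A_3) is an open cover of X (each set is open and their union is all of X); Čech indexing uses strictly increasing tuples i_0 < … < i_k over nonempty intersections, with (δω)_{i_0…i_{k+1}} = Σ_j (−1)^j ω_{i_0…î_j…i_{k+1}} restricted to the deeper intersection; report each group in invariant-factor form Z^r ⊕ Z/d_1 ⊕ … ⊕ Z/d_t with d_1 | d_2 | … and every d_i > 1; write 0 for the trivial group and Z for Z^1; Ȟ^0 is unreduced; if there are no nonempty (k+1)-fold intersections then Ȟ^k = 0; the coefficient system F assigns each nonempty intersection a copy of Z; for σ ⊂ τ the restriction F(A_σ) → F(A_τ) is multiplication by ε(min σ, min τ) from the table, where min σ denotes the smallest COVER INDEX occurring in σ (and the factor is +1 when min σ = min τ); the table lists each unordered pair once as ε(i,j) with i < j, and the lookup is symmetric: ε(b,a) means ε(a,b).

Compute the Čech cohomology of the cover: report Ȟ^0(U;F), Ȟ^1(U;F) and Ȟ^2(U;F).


intersection data:
  A12={d} A13={b} A23={a,c}
C dims 3,3; δ0: rk 2, SNF 1^2
Ȟ^0 = (3 − 2) − 0 = 1, so Ȟ^0 ≅ Z
Ȟ^1 = (3 − 0) − 2 = 1, so Ȟ^1 ≅ Z
Ȟ^2 = (0 − 0) − 0 = 0, so Ȟ^2 ≅ 0

Ȟ^0 = Z; Ȟ^1 = Z; Ȟ^2 = 0


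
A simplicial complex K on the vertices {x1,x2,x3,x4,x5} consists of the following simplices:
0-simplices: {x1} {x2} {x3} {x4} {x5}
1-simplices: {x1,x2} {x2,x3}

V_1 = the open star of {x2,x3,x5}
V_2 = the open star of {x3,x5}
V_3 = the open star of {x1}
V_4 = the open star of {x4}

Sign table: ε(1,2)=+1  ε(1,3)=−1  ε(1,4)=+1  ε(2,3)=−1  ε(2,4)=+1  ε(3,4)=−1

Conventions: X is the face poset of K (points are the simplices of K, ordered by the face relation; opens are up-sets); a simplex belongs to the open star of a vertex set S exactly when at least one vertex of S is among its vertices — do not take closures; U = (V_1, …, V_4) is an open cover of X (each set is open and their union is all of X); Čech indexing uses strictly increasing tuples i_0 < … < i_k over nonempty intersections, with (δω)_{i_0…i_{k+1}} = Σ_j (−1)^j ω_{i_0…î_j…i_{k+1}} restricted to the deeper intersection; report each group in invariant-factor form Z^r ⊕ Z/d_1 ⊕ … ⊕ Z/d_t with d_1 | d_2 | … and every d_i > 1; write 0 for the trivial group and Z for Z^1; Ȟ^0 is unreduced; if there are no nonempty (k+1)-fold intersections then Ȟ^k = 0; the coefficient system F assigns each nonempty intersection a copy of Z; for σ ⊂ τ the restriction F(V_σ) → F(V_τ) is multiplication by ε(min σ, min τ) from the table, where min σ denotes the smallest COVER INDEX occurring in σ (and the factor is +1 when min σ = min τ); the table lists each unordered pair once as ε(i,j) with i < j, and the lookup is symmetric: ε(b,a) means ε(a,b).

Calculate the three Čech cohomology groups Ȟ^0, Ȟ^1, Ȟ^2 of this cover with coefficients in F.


nerve of the cover:
  V1={{x2},{x3},{x5},{x1,x2},{x2,x3}} V2={{x3},{x5},{x2,x3}} V3={{x1},{x1,x2}} V4={{x4}}
  V12={{x3},{x5},{x2,x3}} V13={{x1,x2}}
C dims 4,2; δ0: rk 2, SNF 1^2
Ȟ^0 = (4 − 2) − 0 = 2, so Ȟ^0 ≅ Z^2
Ȟ^1 = (2 − 0) − 2 = 0, so Ȟ^1 ≅ 0
Ȟ^2 = (0 − 0) − 0 = 0, so Ȟ^2 ≅ 0

Ȟ^0 ≅ Z^2; Ȟ^1 ≅ 0; Ȟ^2 ≅ 0


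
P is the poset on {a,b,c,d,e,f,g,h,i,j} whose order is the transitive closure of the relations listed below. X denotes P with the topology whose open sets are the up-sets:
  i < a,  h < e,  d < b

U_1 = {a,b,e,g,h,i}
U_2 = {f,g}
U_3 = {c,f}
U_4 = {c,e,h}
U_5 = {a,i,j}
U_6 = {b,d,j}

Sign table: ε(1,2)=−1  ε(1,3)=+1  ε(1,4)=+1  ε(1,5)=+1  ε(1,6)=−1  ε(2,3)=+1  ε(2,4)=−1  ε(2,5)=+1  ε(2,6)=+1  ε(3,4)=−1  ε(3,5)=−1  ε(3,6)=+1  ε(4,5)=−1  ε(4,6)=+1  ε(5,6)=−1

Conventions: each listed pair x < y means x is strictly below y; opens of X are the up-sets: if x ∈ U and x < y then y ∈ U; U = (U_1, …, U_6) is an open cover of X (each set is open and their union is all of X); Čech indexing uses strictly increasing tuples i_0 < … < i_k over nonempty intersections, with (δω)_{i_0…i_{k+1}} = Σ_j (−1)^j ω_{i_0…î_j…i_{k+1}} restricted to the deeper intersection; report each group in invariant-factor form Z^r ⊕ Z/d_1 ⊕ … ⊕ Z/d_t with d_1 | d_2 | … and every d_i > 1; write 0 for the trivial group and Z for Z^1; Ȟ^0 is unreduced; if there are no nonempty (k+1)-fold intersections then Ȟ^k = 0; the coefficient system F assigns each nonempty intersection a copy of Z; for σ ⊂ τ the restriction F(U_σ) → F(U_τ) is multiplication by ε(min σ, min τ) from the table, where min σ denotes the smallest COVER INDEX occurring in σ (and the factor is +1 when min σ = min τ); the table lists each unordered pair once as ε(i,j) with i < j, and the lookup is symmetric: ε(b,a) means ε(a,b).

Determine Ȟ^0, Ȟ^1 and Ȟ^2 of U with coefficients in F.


Ȟ^0(U;F) ≅ Z, Ȟ^1(U;F) ≅ Z^2, Ȟ^2(U;F) ≅ 0

nerve of the cover:
  U12={g} U14={e,h} U15={a,i} U16={b} U23={f} U34={c} U56={j}
C dims 6,7; δ0: rk 5, SNF 1^5
Ȟ^0 = (6 − 5) − 0 = 1, so Ȟ^0 ≅ Z
Ȟ^1 = (7 − 0) − 5 = 2, so Ȟ^1 ≅ Z^2
Ȟ^2 = (0 − 0) − 0 = 0, so Ȟ^2 ≅ 0


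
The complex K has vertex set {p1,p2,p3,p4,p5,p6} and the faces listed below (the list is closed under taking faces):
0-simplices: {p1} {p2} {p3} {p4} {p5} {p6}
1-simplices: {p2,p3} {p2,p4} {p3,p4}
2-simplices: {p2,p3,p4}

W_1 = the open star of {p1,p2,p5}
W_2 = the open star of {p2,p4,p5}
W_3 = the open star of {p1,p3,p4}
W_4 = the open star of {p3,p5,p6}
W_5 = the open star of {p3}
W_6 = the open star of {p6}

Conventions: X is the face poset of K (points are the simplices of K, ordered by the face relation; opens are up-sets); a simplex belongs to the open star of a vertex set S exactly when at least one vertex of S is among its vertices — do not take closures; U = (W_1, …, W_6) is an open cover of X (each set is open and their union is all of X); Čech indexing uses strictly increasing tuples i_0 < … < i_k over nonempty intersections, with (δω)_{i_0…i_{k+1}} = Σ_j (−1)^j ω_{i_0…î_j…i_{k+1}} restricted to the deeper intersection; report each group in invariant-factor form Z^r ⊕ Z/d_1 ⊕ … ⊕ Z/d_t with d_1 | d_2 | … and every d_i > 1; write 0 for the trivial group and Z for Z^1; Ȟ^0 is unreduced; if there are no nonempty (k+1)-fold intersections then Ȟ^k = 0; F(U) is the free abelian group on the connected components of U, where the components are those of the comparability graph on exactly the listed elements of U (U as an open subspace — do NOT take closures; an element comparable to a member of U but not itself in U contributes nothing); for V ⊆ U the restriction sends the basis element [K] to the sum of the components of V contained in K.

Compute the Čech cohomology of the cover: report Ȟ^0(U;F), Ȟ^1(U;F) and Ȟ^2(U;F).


nerve simplices:
  W1={{p1},{p2},{p5},{p2,p3},{p2,p4},{p2,p3,p4}} W2={{p2},{p4},{p5},{p2,p3},{p2,p4},{p3,p4},{p2,p3,p4}} W3={{p1},{p3},{p4},{p2,p3},{p2,p4},{p3,p4},{p2,p3,p4}} W4={{p3},{p5},{p6},{p2,p3},{p3,p4},{p2,p3,p4}} W5={{p3},{p2,p3},{p3,p4},{p2,p3,p4}} W6={{p6}}
  W12={{p2},{p5},{p2,p3},{p2,p4},{p2,p3,p4}} W13={{p1},{p2,p3},{p2,p4},{p2,p3,p4}} W14={{p5},{p2,p3},{p2,p3,p4}} W15={{p2,p3},{p2,p3,p4}} W23={{p4},{p2,p3},{p2,p4},{p3,p4},{p2,p3,p4}} W24={{p5},{p2,p3},{p3,p4},{p2,p3,p4}} W25={{p2,p3},{p3,p4},{p2,p3,p4}} W34={{p3},{p2,p3},{p3,p4},{p2,p3,p4}} W35={{p3},{p2,p3},{p3,p4},{p2,p3,p4}} W45={{p3},{p2,p3},{p3,p4},{p2,p3,p4}} W46={{p6}}
  W123={{p2,p3},{p2,p4},{p2,p3,p4}} W124={{p5},{p2,p3},{p2,p3,p4}} W125={{p2,p3},{p2,p3,p4}} W134={{p2,p3},{p2,p3,p4}} W135={{p2,p3},{p2,p3,p4}} W145={{p2,p3},{p2,p3,p4}} W234={{p2,p3},{p3,p4},{p2,p3,p4}} W235={{p2,p3},{p3,p4},{p2,p3,p4}} W245={{p2,p3},{p3,p4},{p2,p3,p4}} W345={{p3},{p2,p3},{p3,p4},{p2,p3,p4}}
  W1234={{p2,p3},{p2,p3,p4}} W1235={{p2,p3},{p2,p3,p4}} W1245={{p2,p3},{p2,p3,p4}} W1345={{p2,p3},{p2,p3,p4}} W2345={{p2,p3},{p3,p4},{p2,p3,p4}}
  W12345={{p2,p3},{p2,p3,p4}}
components per intersection:
  W1: {{p1}} {{p2},{p2,p3},{p2,p4},{p2,p3,p4}} {{p5}}
  W2: {{p2},{p4},{p2,p3},{p2,p4},{p3,p4},{p2,p3,p4}} {{p5}}
  W3: {{p1}} {{p3},{p4},{p2,p3},{p2,p4},{p3,p4},{p2,p3,p4}}
  W4: {{p3},{p2,p3},{p3,p4},{p2,p3,p4}} {{p5}} {{p6}}
  W5: {{p3},{p2,p3},{p3,p4},{p2,p3,p4}}
  W6: {{p6}}
  W12: {{p2},{p2,p3},{p2,p4},{p2,p3,p4}} {{p5}}
  W13: {{p1}} {{p2,p3},{p2,p4},{p2,p3,p4}}
  W14: {{p5}} {{p2,p3},{p2,p3,p4}}
  W15: {{p2,p3},{p2,p3,p4}}
  W23: {{p4},{p2,p3},{p2,p4},{p3,p4},{p2,p3,p4}}
  W24: {{p5}} {{p2,p3},{p3,p4},{p2,p3,p4}}
  W25: {{p2,p3},{p3,p4},{p2,p3,p4}}
  W34: {{p3},{p2,p3},{p3,p4},{p2,p3,p4}}
  W35: {{p3},{p2,p3},{p3,p4},{p2,p3,p4}}
  W45: {{p3},{p2,p3},{p3,p4},{p2,p3,p4}}
  W46: {{p6}}
  W123: {{p2,p3},{p2,p4},{p2,p3,p4}}
  W124: {{p5}} {{p2,p3},{p2,p3,p4}}
  W125: {{p2,p3},{p2,p3,p4}}
  W134: {{p2,p3},{p2,p3,p4}}
  W135: {{p2,p3},{p2,p3,p4}}
  W145: {{p2,p3},{p2,p3,p4}}
  W234: {{p2,p3},{p3,p4},{p2,p3,p4}}
  W235: {{p2,p3},{p3,p4},{p2,p3,p4}}
  W245: {{p2,p3},{p3,p4},{p2,p3,p4}}
  W345: {{p3},{p2,p3},{p3,p4},{p2,p3,p4}}
  W1234: {{p2,p3},{p2,p3,p4}}
  W1235: {{p2,p3},{p2,p3,p4}}
  W1245: {{p2,p3},{p2,p3,p4}}
  W1345: {{p2,p3},{p2,p3,p4}}
  W2345: {{p2,p3},{p3,p4},{p2,p3,p4}}
  W12345: {{p2,p3},{p2,p3,p4}}
C dims 12,15,11,5; δ0: rk 8, SNF 1^8; δ1: rk 7, SNF 1^7; δ2: rk 4, SNF 1^4
degree 0: 12−8−0 = 4 → Ȟ^0 ≅ Z^4
degree 1: 15−7−8 = 0 → Ȟ^1 ≅ 0
degree 2: 11−4−7 = 0 → Ȟ^2 ≅ 0

Ȟ^0(U;F) ≅ Z^4, Ȟ^1(U;F) ≅ 0 and Ȟ^2(U;F) ≅ 0


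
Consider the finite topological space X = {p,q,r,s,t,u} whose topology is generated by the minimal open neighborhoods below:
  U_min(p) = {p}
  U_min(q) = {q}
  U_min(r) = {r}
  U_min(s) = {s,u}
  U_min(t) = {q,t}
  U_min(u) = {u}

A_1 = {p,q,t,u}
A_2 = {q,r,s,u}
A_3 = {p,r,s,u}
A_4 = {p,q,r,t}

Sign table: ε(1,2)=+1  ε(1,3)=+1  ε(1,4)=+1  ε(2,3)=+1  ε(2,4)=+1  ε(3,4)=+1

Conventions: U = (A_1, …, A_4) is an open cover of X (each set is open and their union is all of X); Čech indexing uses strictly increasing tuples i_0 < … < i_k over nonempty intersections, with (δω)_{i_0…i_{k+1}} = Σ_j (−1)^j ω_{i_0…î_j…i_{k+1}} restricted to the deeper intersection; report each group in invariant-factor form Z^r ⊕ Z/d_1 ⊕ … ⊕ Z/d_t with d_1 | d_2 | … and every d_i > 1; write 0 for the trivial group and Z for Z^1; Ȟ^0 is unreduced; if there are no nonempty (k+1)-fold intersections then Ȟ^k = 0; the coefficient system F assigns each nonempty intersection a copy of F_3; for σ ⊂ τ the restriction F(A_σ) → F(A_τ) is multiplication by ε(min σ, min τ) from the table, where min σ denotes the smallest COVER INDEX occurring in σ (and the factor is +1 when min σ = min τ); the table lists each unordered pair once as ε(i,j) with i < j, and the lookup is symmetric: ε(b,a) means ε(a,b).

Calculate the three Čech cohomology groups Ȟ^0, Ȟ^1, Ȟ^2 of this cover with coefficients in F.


nonempty overlaps:
  A12={q,u} A13={p,u} A14={p,q,t} A23={r,s,u} A24={q,r} A34={p,r}
  A123={u} A124={q} A134={p} A234={r}
C dims 4,6,4; δ0: rk_F3 3; δ1: rk_F3 3
degree 0: 4−3−0 = 1 → Ȟ^0 ≅ Z/3
degree 1: 6−3−3 = 0 → Ȟ^1 ≅ 0
degree 2: 4−0−3 = 1 → Ȟ^2 ≅ Z/3

Ȟ^0 = Z/3, Ȟ^1 = 0, Ȟ^2 = Z/3


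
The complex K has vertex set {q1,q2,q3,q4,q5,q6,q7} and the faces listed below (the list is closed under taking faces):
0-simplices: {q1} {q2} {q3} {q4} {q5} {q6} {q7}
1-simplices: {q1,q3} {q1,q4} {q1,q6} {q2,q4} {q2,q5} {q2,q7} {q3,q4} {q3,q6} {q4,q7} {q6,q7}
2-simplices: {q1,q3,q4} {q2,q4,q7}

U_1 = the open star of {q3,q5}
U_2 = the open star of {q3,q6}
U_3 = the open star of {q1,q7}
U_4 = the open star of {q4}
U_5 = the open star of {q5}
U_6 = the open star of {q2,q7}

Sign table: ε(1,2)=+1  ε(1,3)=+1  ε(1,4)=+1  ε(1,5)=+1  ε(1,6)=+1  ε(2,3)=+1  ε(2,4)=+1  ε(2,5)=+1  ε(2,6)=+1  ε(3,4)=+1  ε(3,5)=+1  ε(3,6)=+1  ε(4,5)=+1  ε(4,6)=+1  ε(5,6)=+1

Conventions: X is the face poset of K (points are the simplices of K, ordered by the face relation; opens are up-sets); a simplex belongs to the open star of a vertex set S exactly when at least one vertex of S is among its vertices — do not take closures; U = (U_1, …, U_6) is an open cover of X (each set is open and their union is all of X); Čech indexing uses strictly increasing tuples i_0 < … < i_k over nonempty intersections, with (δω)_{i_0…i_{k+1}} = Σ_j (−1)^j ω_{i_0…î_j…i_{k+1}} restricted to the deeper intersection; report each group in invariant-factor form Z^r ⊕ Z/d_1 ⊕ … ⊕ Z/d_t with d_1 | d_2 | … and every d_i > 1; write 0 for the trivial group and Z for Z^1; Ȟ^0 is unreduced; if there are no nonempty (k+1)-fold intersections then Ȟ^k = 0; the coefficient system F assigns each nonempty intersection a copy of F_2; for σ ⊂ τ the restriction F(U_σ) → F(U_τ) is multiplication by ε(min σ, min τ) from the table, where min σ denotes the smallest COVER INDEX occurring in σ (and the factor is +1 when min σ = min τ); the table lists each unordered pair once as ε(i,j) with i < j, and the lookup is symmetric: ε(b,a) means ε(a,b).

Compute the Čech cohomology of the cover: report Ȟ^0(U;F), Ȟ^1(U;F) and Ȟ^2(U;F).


Ȟ^0 ≅ Z/2, Ȟ^1 ≅ Z/2 and Ȟ^2 ≅ 0

nonempty overlaps:
  U1={{q3},{q5},{q1,q3},{q2,q5},{q3,q4},{q3,q6},{q1,q3,q4}} U2={{q3},{q6},{q1,q3},{q1,q6},{q3,q4},{q3,q6},{q6,q7},{q1,q3,q4}} U3={{q1},{q7},{q1,q3},{q1,q4},{q1,q6},{q2,q7},{q4,q7},{q6,q7},{q1,q3,q4},{q2,q4,q7}} U4={{q4},{q1,q4},{q2,q4},{q3,q4},{q4,q7},{q1,q3,q4},{q2,q4,q7}} U5={{q5},{q2,q5}} U6={{q2},{q7},{q2,q4},{q2,q5},{q2,q7},{q4,q7},{q6,q7},{q2,q4,q7}}
  U12={{q3},{q1,q3},{q3,q4},{q3,q6},{q1,q3,q4}} U13={{q1,q3},{q1,q3,q4}} U14={{q3,q4},{q1,q3,q4}} U15={{q5},{q2,q5}} U16={{q2,q5}} U23={{q1,q3},{q1,q6},{q6,q7},{q1,q3,q4}} U24={{q3,q4},{q1,q3,q4}} U26={{q6,q7}} U34={{q1,q4},{q4,q7},{q1,q3,q4},{q2,q4,q7}} U36={{q7},{q2,q7},{q4,q7},{q6,q7},{q2,q4,q7}} U46={{q2,q4},{q4,q7},{q2,q4,q7}} U56={{q2,q5}}
  U123={{q1,q3},{q1,q3,q4}} U124={{q3,q4},{q1,q3,q4}} U134={{q1,q3,q4}} U156={{q2,q5}} U234={{q1,q3,q4}} U236={{q6,q7}} U346={{q4,q7},{q2,q4,q7}}
  U1234={{q1,q3,q4}}
C dims 6,12,7,1; δ0: rk_F2 5; δ1: rk_F2 6; δ2: rk_F2 1
degree 0: 6−5−0 = 1 → Ȟ^0 ≅ Z/2
degree 1: 12−6−5 = 1 → Ȟ^1 ≅ Z/2
degree 2: 7−1−6 = 0 → Ȟ^2 ≅ 0
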